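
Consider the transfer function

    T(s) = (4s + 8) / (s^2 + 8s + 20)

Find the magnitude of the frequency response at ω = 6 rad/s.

|T(j6)| = 0.5000

Substitute s = j6: numerator = 8 + j24, denominator = -16 + j48.
|T(j6)| = |8 + j24| / |-16 + j48| = 25.298 / 50.596 = 0.5000.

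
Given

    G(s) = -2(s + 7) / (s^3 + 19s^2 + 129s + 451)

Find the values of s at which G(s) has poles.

The poles are the roots of the denominator s^3 + 19s^2 + 129s + 451 = 0.
Trying s = -11: the polynomial evaluates to 0, so (s + 11) is a factor.
Dividing out leaves s^2 + 8s + 41 = 0.
The quadratic formula then gives s = -4 ± 5j.

s = -4 ± 5j, -11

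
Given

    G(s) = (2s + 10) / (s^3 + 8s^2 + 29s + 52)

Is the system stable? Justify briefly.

The denominator s^3 + 8s^2 + 29s + 52 factors as (s^2 + 4s + 13)(s + 4), giving poles at s = -2 + 3j, -2 - 3j, -4.
Since all poles lie strictly in the left half-plane, the system is stable.

stable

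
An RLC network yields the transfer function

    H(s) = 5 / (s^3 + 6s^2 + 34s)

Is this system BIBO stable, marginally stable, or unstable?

marginally stable

The denominator s^3 + 6s^2 + 34s factors as s(s^2 + 6s + 34), giving poles at s = 0, -3 ± 5j.
Since the simple pole(s) at s = 0 lie on the jω-axis with none in the right half-plane, the system is marginally stable.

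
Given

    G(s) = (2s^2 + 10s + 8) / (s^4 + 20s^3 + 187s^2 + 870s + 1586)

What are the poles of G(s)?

s = -5 ± j, -5 ± 6j

The poles are the roots of the denominator s^4 + 20s^3 + 187s^2 + 870s + 1586 = 0.
No real roots exist; factor into two real quadratics: (s^2 + 10s + 26)(s^2 + 10s + 61) = 0.
Each quadratic gives a conjugate pair via the quadratic formula.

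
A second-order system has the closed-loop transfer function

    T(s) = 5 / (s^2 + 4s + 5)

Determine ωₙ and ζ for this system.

Compare the denominator to the standard form s^2 + 2ζωₙs + ωₙ².
ωₙ² = 5, so ωₙ = √5 ≈ 2.236 rad/s.
2ζωₙ = 4, so ζ = 4/(2·√5) ≈ 0.8944.

ωₙ ≈ 2.236 rad/s, ζ ≈ 0.8944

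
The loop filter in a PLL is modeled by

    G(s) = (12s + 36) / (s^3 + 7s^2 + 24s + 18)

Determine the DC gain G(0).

Set s = 0: G(0) = (36) / (18) = 2.

G(0) = 2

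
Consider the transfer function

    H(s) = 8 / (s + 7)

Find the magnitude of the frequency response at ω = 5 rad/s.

|H(j5)| ≈ 0.9300

Substitute s = j5: numerator = 8, denominator = 7 + j5.
|H(j5)| = |8| / |7 + j5| = 8 / 8.6023 ≈ 0.9300.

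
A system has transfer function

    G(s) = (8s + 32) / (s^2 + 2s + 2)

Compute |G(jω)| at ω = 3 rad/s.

Substitute s = j3: numerator = 32 + j24, denominator = -7 + j6.
|G(j3)| = |32 + j24| / |-7 + j6| = 40 / 9.2195 ≈ 4.339.

|G(j3)| ≈ 4.339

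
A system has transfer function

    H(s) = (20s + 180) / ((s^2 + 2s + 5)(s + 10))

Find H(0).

Set s = 0: H(0) = (180) / (50) = 18/5.

H(0) = 18/5 ≈ 3.600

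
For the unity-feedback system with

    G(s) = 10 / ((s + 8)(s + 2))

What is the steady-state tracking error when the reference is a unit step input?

e_ss = 0.6154

G(s) has no poles at the origin.
This is a Type 0 system. Kp = lim_{s→0} G(s) = 10/16 = 5/8.
e_ss = 1/(1 + Kp) = 1/(1 + 5/8) = 8/13 ≈ 0.6154.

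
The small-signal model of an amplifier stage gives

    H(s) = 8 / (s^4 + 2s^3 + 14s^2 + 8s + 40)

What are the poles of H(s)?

s = ±2j, -1 ± 3j

The poles are the roots of the denominator s^4 + 2s^3 + 14s^2 + 8s + 40 = 0.
No real roots exist; factor into two real quadratics: (s^2 + 4)(s^2 + 2s + 10) = 0.
Each quadratic gives a conjugate pair via the quadratic formula.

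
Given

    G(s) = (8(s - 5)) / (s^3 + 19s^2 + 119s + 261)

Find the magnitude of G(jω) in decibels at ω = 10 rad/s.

|G(j10)|_dB ≈ -25.3 dB

Substitute s = j10: numerator = -40 + j80, denominator = -1639 + j190.
|G(j10)| = |-40 + j80| / |-1639 + j190| = 89.443 / 1650.0 ≈ 0.05421.
In decibels: 20·log₁₀(0.05421) ≈ -25.3 dB.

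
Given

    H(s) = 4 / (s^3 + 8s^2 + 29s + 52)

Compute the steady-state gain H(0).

H(0) = 1/13 ≈ 0.07692

Set s = 0: H(0) = (4) / (52) = 1/13.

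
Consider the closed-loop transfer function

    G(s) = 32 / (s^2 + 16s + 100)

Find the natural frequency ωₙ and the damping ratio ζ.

ωₙ = 10 rad/s, ζ = 0.8

Compare the denominator to the standard form s^2 + 2ζωₙs + ωₙ².
ωₙ² = 100, so ωₙ = 10 rad/s.
2ζωₙ = 16, so ζ = 16/(2·10) = 0.8.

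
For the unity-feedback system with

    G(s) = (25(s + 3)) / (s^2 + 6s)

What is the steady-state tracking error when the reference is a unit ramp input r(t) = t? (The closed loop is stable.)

e_ss = 0.08000

G(s) has one pole at the origin.
This is a Type 1 system. Kv = lim_{s→0} s·G(s) = 75/6 = 25/2.
e_ss = 1/Kv = 1/(25/2) = 2/25 ≈ 0.08000.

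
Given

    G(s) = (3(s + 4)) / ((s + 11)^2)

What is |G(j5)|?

Substitute s = j5: numerator = 12 + j15, denominator = 96 + j110.
|G(j5)| = |12 + j15| / |96 + j110| = 19.209 / 146 ≈ 0.1316.

|G(j5)| ≈ 0.1316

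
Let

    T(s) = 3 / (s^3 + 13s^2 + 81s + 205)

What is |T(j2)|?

Substitute s = j2: numerator = 3, denominator = 153 + j154.
|T(j2)| = |3| / |153 + j154| = 3 / 217.08 ≈ 0.01382.

|T(j2)| ≈ 0.01382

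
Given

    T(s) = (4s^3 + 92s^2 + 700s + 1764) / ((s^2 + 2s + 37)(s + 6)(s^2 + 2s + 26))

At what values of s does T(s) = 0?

s = -7, -9, -7

Set the numerator to zero: 4s^3 + 92s^2 + 700s + 1764 = 0, i.e. 4·(s^3 + 23s^2 + 175s + 441) = 0.
Factoring: (s + 7)^2(s + 9) = 0.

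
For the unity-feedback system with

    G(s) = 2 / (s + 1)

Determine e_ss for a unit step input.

e_ss = 0.3333

G(s) has no poles at the origin.
This is a Type 0 system. Kp = lim_{s→0} G(s) = 2/1.
e_ss = 1/(1 + Kp) = 1/(1 + 2) = 1/3 ≈ 0.3333.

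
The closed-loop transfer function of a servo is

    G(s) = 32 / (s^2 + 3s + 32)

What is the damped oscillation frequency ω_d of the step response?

Comparing s^2 + 3s + 32 to s^2 + 2ζωₙs + ωₙ²: ωₙ = √32 ≈ 5.657 rad/s and ζ = 3/(2·√32) ≈ 0.2652.
ζωₙ = 3/2 = 1.5, so ω_d = ωₙ√(1−ζ²) = √(ωₙ² − (ζωₙ)²) = √(32 − 1.5²) = √29.75 ≈ 5.454 rad/s.

ω_d ≈ 5.454 rad/s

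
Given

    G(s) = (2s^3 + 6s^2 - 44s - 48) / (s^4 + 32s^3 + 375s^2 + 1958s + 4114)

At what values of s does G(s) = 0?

Set the numerator to zero: 2s^3 + 6s^2 - 44s - 48 = 0, i.e. 2·(s^3 + 3s^2 - 22s - 24) = 0.
Factoring: (s - 4)(s + 6)(s + 1) = 0.

s = 4, -6, -1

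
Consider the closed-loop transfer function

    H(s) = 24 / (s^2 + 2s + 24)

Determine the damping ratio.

Compare the denominator to the standard form s^2 + 2ζωₙs + ωₙ².
ωₙ² = 24, so ωₙ = √24 ≈ 4.899 rad/s.
2ζωₙ = 2, so ζ = 2/(2·√24) ≈ 0.2041.
With ζ = 0.2041 the response is underdamped.

ζ ≈ 0.2041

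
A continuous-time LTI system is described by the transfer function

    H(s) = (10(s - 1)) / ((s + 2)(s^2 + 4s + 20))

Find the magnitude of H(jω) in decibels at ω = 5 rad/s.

|H(j5)|_dB ≈ -6.76 dB

Substitute s = j5: numerator = -10 + j50, denominator = -110 + j15.
|H(j5)| = |-10 + j50| / |-110 + j15| = 50.990 / 111.02 ≈ 0.4593.
In decibels: 20·log₁₀(0.4593) ≈ -6.76 dB.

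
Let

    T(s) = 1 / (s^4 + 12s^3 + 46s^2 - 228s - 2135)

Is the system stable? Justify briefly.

unstable

The denominator s^4 + 12s^3 + 46s^2 - 228s - 2135 factors as (s + 7)(s^2 + 10s + 61)(s - 5), giving poles at s = -7, -5 + 6j, -5 - 6j, 5.
Since the pole(s) at s = 5 lie in the right half-plane, the system is unstable.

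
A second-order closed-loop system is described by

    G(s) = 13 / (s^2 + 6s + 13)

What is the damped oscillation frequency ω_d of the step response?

Comparing s^2 + 6s + 13 to s^2 + 2ζωₙs + ωₙ²: ωₙ = √13 ≈ 3.606 rad/s and ζ = 6/(2·√13) ≈ 0.8321.
ζωₙ = 6/2 = 3, so ω_d = ωₙ√(1−ζ²) = √(ωₙ² − (ζωₙ)²) = √(13 − 3²) = √4 = 2 rad/s.

ω_d = 2 rad/s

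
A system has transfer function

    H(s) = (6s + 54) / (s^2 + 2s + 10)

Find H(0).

H(0) = 27/5 ≈ 5.400

Set s = 0: H(0) = (54) / (10) = 27/5.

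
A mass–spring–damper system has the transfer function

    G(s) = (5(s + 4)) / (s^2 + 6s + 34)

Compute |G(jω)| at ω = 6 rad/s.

|G(j6)| = 1

Substitute s = j6: numerator = 20 + j30, denominator = -2 + j36.
|G(j6)| = |20 + j30| / |-2 + j36| = 36.056 / 36.056 = 1.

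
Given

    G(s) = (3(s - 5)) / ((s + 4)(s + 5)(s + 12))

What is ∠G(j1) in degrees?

∠G(j1) ≈ 138.6°

At s = j1: numerator = -15 + j3, denominator = 219 + j127.
∠G = ∠num − ∠den = 168.69° − (30.110°) = 138.6°.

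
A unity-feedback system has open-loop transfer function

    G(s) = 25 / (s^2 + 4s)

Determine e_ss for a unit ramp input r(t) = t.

G(s) has one pole at the origin.
This is a Type 1 system. Kv = lim_{s→0} s·G(s) = 25/4.
e_ss = 1/Kv = 1/(25/4) = 4/25 ≈ 0.1600.

e_ss = 0.1600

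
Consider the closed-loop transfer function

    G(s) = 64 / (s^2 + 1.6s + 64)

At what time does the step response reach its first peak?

Comparing s^2 + 1.6s + 64 to s^2 + 2ζωₙs + ωₙ²: ωₙ = 8 rad/s and ζ = 1.6/(2·8) = 0.1.
ζωₙ = 1.6/2 = 0.8, so ω_d = ωₙ√(1−ζ²) = √(ωₙ² − (ζωₙ)²) = √(64 − 0.8²) = √63.36 ≈ 7.960 rad/s.
t_p = π/ω_d = π/7.960 ≈ 0.3947 s.

t_p ≈ 0.3947 s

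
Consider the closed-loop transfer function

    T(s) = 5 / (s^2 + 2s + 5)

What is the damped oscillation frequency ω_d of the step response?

ω_d = 2 rad/s

Comparing s^2 + 2s + 5 to s^2 + 2ζωₙs + ωₙ²: ωₙ = √5 ≈ 2.236 rad/s and ζ = 2/(2·√5) ≈ 0.4472.
ζωₙ = 2/2 = 1, so ω_d = ωₙ√(1−ζ²) = √(ωₙ² − (ζωₙ)²) = √(5 − 1²) = √4 = 2 rad/s.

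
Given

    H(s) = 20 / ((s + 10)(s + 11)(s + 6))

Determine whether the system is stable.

stable

The poles can be read from the denominator factors: s = -10, -11, -6.
Since all poles lie strictly in the left half-plane, the system is stable.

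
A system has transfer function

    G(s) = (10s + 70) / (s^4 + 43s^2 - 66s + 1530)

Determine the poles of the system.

The poles are the roots of the denominator s^4 + 43s^2 - 66s + 1530 = 0.
No real roots exist; factor into two real quadratics: (s^2 + 6s + 45)(s^2 - 6s + 34) = 0.
Each quadratic gives a conjugate pair via the quadratic formula.

s = -3 + 6j, -3 - 6j, 3 + 5j, 3 - 5j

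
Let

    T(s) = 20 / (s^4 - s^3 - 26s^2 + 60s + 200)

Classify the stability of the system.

The denominator s^4 - s^3 - 26s^2 + 60s + 200 factors as (s + 5)(s + 2)(s^2 - 8s + 20), giving poles at s = -5, -2, 4 ± 2j.
Since the pole(s) at s = 4 + 2j, 4 - 2j lie in the right half-plane, the system is unstable.

unstable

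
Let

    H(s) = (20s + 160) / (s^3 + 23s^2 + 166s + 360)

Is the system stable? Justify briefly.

stable

The denominator s^3 + 23s^2 + 166s + 360 factors as (s + 4)(s + 9)(s + 10), giving poles at s = -4, -9, -10.
Since all poles lie strictly in the left half-plane, the system is stable.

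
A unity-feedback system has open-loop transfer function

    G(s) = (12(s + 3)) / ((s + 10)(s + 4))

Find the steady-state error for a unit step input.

G(s) has no poles at the origin.
This is a Type 0 system. Kp = lim_{s→0} G(s) = 36/40 = 9/10.
e_ss = 1/(1 + Kp) = 1/(1 + 9/10) = 10/19 ≈ 0.5263.

e_ss = 0.5263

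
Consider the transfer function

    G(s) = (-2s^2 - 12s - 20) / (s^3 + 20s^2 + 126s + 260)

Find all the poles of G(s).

s = -5 + j, -5 - j, -10

The poles are the roots of the denominator s^3 + 20s^2 + 126s + 260 = 0.
Trying s = -10: the polynomial evaluates to 0, so (s + 10) is a factor.
Dividing out leaves s^2 + 10s + 26 = 0.
The quadratic formula then gives s = -5 ± 1j.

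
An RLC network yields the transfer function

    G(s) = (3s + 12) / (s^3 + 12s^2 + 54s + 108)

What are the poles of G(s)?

The poles are the roots of the denominator s^3 + 12s^2 + 54s + 108 = 0.
Trying s = -6: the polynomial evaluates to 0, so (s + 6) is a factor.
Dividing out leaves s^2 + 6s + 18 = 0.
The quadratic formula then gives s = -3 ± 3j.

s = -3 ± 3j, -6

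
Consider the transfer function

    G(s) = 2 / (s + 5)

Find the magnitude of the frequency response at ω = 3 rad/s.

Substitute s = j3: numerator = 2, denominator = 5 + j3.
|G(j3)| = |2| / |5 + j3| = 2 / 5.8310 ≈ 0.3430.

|G(j3)| ≈ 0.3430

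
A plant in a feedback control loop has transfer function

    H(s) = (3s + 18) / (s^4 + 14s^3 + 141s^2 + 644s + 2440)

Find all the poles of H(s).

The poles are the roots of the denominator s^4 + 14s^3 + 141s^2 + 644s + 2440 = 0.
No real roots exist; factor into two real quadratics: (s^2 + 4s + 40)(s^2 + 10s + 61) = 0.
Each quadratic gives a conjugate pair via the quadratic formula.

s = -2 ± 6j, -5 ± 6j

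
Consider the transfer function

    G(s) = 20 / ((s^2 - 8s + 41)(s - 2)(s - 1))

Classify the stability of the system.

The poles can be read from the denominator factors: s = 4 + 5j, 4 - 5j, 2, 1.
Since the pole(s) at s = 4 ± 5j, 2, 1 lie in the right half-plane, the system is unstable.

unstable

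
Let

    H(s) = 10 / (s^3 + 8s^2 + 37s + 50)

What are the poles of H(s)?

s = -3 + 4j, -3 - 4j, -2

The poles are the roots of the denominator s^3 + 8s^2 + 37s + 50 = 0.
Trying s = -2: the polynomial evaluates to 0, so (s + 2) is a factor.
Dividing out leaves s^2 + 6s + 25 = 0.
The quadratic formula then gives s = -3 ± 4j.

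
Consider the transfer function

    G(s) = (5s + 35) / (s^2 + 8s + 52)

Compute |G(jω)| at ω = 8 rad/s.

Substitute s = j8: numerator = 35 + j40, denominator = -12 + j64.
|G(j8)| = |35 + j40| / |-12 + j64| = 53.151 / 65.115 ≈ 0.8163.

|G(j8)| ≈ 0.8163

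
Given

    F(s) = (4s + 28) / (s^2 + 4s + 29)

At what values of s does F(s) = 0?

Set the numerator to zero: 4s + 28 = 0, i.e. 4·(s + 7) = 0.
So s = -7.

s = -7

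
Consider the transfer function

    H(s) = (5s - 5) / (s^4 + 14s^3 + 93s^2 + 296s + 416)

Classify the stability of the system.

The denominator s^4 + 14s^3 + 93s^2 + 296s + 416 factors as (s^2 + 6s + 13)(s^2 + 8s + 32), giving poles at s = -3 ± 2j, -4 ± 4j.
Since all poles lie strictly in the left half-plane, the system is stable.

stable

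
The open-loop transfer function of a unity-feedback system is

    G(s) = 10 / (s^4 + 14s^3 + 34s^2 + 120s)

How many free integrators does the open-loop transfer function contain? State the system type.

Factor s from the denominator: s^4 + 14s^3 + 34s^2 + 120s = s·(s^3 + 14s^2 + 34s + 120).
There is 1 pole at the origin, so the system is Type 1.

Type 1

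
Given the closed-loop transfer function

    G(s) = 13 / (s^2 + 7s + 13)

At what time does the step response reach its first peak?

Comparing s^2 + 7s + 13 to s^2 + 2ζωₙs + ωₙ²: ωₙ = √13 ≈ 3.606 rad/s and ζ = 7/(2·√13) ≈ 0.9707.
ζωₙ = 7/2 = 3.5, so ω_d = ωₙ√(1−ζ²) = √(ωₙ² − (ζωₙ)²) = √(13 − 3.5²) = √0.75 ≈ 0.8660 rad/s.
t_p = π/ω_d = π/0.8660 ≈ 3.628 s.

t_p ≈ 3.628 s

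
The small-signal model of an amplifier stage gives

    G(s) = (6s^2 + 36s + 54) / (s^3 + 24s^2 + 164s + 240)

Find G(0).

Set s = 0: G(0) = (54) / (240) = 9/40.

G(0) = 9/40 ≈ 0.2250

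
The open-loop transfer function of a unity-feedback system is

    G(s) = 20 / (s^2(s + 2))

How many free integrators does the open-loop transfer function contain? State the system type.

Type 2

The denominator has 2 factors of s at the origin (free integrators), so this is a Type 2 system.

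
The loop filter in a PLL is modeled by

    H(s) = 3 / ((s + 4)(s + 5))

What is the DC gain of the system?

Set s = 0: H(0) = (3) / (20) = 3/20.

H(0) = 3/20 ≈ 0.1500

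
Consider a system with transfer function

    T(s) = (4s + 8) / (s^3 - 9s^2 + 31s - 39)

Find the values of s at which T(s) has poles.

s = 3 ± 2j, 3

The poles are the roots of the denominator s^3 - 9s^2 + 31s - 39 = 0.
Trying s = 3: the polynomial evaluates to 0, so (s - 3) is a factor.
Dividing out leaves s^2 - 6s + 13 = 0.
The quadratic formula then gives s = 3 ± 2j.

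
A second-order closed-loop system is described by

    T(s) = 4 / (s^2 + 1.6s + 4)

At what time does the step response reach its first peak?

Comparing s^2 + 1.6s + 4 to s^2 + 2ζωₙs + ωₙ²: ωₙ = 2 rad/s and ζ = 1.6/(2·2) = 0.4.
ζωₙ = 1.6/2 = 0.8, so ω_d = ωₙ√(1−ζ²) = √(ωₙ² − (ζωₙ)²) = √(4 − 0.8²) = √3.36 ≈ 1.833 rad/s.
t_p = π/ω_d = π/1.833 ≈ 1.714 s.

t_p ≈ 1.714 s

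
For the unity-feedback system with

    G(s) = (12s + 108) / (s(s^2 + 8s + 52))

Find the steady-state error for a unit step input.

e_ss = 0

G(s) has one pole at the origin.
This is a Type 1 system; for a step input the steady-state error is zero.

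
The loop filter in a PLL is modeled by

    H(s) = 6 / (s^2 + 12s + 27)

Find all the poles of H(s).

s = -3, -9

The poles are the roots of the denominator s^2 + 12s + 27 = 0.
Factoring: (s + 3)(s + 9) = 0, so s = -3 and s = -9.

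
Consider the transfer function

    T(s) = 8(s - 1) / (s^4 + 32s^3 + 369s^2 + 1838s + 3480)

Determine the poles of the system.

The poles are the roots of the denominator s^4 + 32s^3 + 369s^2 + 1838s + 3480 = 0.
Trying s = -12: the polynomial evaluates to 0, so (s + 12) is a factor.
Dividing out leaves s^3 + 20s^2 + 129s + 290 = 0.
This factors further as (s^2 + 10s + 29)(s + 10) = 0.

s = -5 ± 2j, -12, -10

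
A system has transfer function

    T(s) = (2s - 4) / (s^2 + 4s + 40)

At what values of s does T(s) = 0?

Set the numerator to zero: 2s - 4 = 0, i.e. 2·(s - 2) = 0.
So s = 2.

s = 2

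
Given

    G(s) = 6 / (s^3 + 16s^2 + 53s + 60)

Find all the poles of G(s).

The poles are the roots of the denominator s^3 + 16s^2 + 53s + 60 = 0.
Trying s = -12: the polynomial evaluates to 0, so (s + 12) is a factor.
Dividing out leaves s^2 + 4s + 5 = 0.
The quadratic formula then gives s = -2 ± 1j.

s = -2 + j, -2 - j, -12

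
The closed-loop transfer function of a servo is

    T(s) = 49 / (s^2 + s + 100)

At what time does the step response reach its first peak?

t_p ≈ 0.3146 s

Comparing s^2 + s + 100 to s^2 + 2ζωₙs + ωₙ²: ωₙ = 10 rad/s and ζ = 1/(2·10) = 0.05.
ζωₙ = 1/2 = 0.5, so ω_d = ωₙ√(1−ζ²) = √(ωₙ² − (ζωₙ)²) = √(100 − 0.5²) = √99.75 ≈ 9.987 rad/s.
t_p = π/ω_d = π/9.987 ≈ 0.3146 s.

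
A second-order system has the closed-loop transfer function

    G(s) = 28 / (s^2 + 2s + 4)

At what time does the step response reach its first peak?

Comparing s^2 + 2s + 4 to s^2 + 2ζωₙs + ωₙ²: ωₙ = 2 rad/s and ζ = 2/(2·2) = 0.5.
ζωₙ = 2/2 = 1, so ω_d = ωₙ√(1−ζ²) = √(ωₙ² − (ζωₙ)²) = √(4 − 1²) = √3 ≈ 1.732 rad/s.
t_p = π/ω_d = π/1.732 ≈ 1.814 s.

t_p ≈ 1.814 s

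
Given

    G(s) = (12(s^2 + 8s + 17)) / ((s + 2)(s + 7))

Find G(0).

At s = 0 each factor (s + a) contributes a and each (s^2 + bs + c) contributes c.
G(0) = 12·(17) / ((2) · (7)) = 204/14 = 102/7.

G(0) = 102/7 ≈ 14.57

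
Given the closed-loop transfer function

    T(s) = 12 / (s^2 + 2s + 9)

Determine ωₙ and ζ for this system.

Compare the denominator to the standard form s^2 + 2ζωₙs + ωₙ².
ωₙ² = 9, so ωₙ = 3 rad/s.
2ζωₙ = 2, so ζ = 2/(2·3) ≈ 0.3333.
With ζ = 0.3333 the response is underdamped.

ωₙ = 3 rad/s, ζ ≈ 0.3333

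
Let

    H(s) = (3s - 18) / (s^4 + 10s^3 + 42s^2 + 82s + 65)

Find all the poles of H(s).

s = -3 ± 2j, -2 ± j

The poles are the roots of the denominator s^4 + 10s^3 + 42s^2 + 82s + 65 = 0.
No real roots exist; factor into two real quadratics: (s^2 + 6s + 13)(s^2 + 4s + 5) = 0.
Each quadratic gives a conjugate pair via the quadratic formula.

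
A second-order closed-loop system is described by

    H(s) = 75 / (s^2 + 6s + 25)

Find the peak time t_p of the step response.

t_p ≈ 0.7854 s

Comparing s^2 + 6s + 25 to s^2 + 2ζωₙs + ωₙ²: ωₙ = 5 rad/s and ζ = 6/(2·5) = 0.6.
ζωₙ = 6/2 = 3, so ω_d = ωₙ√(1−ζ²) = √(ωₙ² − (ζωₙ)²) = √(25 − 3²) = √16 = 4 rad/s.
t_p = π/ω_d = π/4 ≈ 0.7854 s.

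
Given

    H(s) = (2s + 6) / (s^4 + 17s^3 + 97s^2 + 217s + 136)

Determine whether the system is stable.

stable

The denominator s^4 + 17s^3 + 97s^2 + 217s + 136 factors as (s + 1)(s + 8)(s^2 + 8s + 17), giving poles at s = -1, -8, -4 + j, -4 - j.
Since all poles lie strictly in the left half-plane, the system is stable.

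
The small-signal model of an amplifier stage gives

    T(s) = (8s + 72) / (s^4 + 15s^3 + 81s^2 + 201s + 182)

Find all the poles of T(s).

The poles are the roots of the denominator s^4 + 15s^3 + 81s^2 + 201s + 182 = 0.
Trying s = -7: the polynomial evaluates to 0, so (s + 7) is a factor.
Dividing out leaves s^3 + 8s^2 + 25s + 26 = 0.
This factors further as (s^2 + 6s + 13)(s + 2) = 0.

s = -7, -3 + 2j, -3 - 2j, -2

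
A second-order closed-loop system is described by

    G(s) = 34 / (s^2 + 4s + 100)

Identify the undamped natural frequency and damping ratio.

ωₙ = 10 rad/s, ζ = 0.2

Compare the denominator to the standard form s^2 + 2ζωₙs + ωₙ².
ωₙ² = 100, so ωₙ = 10 rad/s.
2ζωₙ = 4, so ζ = 4/(2·10) = 0.2.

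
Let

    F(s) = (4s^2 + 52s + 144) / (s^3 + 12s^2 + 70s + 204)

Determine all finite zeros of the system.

s = -9, -4

Set the numerator to zero: 4s^2 + 52s + 144 = 0, i.e. 4·(s^2 + 13s + 36) = 0.
Factoring: (s + 9)(s + 4) = 0.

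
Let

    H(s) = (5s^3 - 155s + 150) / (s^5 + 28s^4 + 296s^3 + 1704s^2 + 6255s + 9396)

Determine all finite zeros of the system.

s = -6, 5, 1

Set the numerator to zero: 5s^3 - 155s + 150 = 0, i.e. 5·(s^3 - 31s + 30) = 0.
Factoring: (s + 6)(s - 5)(s - 1) = 0.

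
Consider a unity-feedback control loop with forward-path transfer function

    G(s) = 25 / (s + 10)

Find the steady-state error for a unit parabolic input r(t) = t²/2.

e_ss = ∞

G(s) has no poles at the origin.
This is a Type 0 system; Ka = lim_{s→0} s^2·G(s) = 0, so the steady-state error for a parabola input is infinite.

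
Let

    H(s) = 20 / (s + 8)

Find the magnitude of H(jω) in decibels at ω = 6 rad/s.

|H(j6)|_dB ≈ 6.02 dB

Substitute s = j6: numerator = 20, denominator = 8 + j6.
|H(j6)| = |20| / |8 + j6| = 20 / 10 = 2.
In decibels: 20·log₁₀(2) ≈ 6.02 dB.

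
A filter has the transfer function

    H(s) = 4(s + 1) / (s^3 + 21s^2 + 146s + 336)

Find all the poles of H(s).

s = -8, -6, -7

The poles are the roots of the denominator s^3 + 21s^2 + 146s + 336 = 0.
Trying s = -8: the polynomial evaluates to 0, so (s + 8) is a factor.
Dividing out leaves s^2 + 13s + 42 = 0.
Factoring the quadratic: (s + 6)(s + 7) = 0.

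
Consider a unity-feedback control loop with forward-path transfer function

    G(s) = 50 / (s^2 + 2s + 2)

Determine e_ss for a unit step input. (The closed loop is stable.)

e_ss = 0.03846

G(s) has no poles at the origin.
This is a Type 0 system. Kp = lim_{s→0} G(s) = 50/2 = 25.
e_ss = 1/(1 + Kp) = 1/(1 + 25) = 1/26 ≈ 0.03846.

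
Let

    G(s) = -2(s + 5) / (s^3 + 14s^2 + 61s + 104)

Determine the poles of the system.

s = -3 + 2j, -3 - 2j, -8

The poles are the roots of the denominator s^3 + 14s^2 + 61s + 104 = 0.
Trying s = -8: the polynomial evaluates to 0, so (s + 8) is a factor.
Dividing out leaves s^2 + 6s + 13 = 0.
The quadratic formula then gives s = -3 ± 2j.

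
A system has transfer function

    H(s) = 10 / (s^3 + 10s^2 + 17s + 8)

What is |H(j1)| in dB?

|H(j1)|_dB ≈ -4.15 dB

Substitute s = j1: numerator = 10, denominator = -2 + j16.
|H(j1)| = |10| / |-2 + j16| = 10 / 16.125 ≈ 0.6202.
In decibels: 20·log₁₀(0.6202) ≈ -4.15 dB.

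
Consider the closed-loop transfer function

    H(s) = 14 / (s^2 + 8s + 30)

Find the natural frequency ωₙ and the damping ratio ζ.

ωₙ ≈ 5.477 rad/s, ζ ≈ 0.7303

Compare the denominator to the standard form s^2 + 2ζωₙs + ωₙ².
ωₙ² = 30, so ωₙ = √30 ≈ 5.477 rad/s.
2ζωₙ = 8, so ζ = 8/(2·√30) ≈ 0.7303.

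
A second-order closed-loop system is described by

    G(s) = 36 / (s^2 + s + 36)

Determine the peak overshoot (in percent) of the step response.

Comparing s^2 + s + 36 to s^2 + 2ζωₙs + ωₙ²: ωₙ = 6 rad/s and ζ = 1/(2·6) ≈ 0.08333.
%OS = 100·exp(−πζ/√(1−ζ²)) = 100·exp(−π·0.08333/√(1−0.08333²)) ≈ 76.9%.

%OS ≈ 76.9%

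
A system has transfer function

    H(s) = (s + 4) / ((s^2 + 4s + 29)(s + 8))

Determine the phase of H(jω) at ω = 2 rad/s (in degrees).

At s = j2: numerator = 4 + j2, denominator = 184 + j114.
∠H = ∠num − ∠den = 26.565° − (31.781°) = -5.216°.

∠H(j2) ≈ -5.216°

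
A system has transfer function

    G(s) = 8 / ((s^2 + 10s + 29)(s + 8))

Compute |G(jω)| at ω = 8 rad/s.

|G(j8)| ≈ 0.008098

Substitute s = j8: numerator = 8, denominator = -920 + j360.
|G(j8)| = |8| / |-920 + j360| = 8 / 987.93 ≈ 0.008098.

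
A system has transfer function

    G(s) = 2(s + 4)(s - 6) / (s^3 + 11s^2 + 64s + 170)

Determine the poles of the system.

s = -3 + 5j, -3 - 5j, -5

The poles are the roots of the denominator s^3 + 11s^2 + 64s + 170 = 0.
Trying s = -5: the polynomial evaluates to 0, so (s + 5) is a factor.
Dividing out leaves s^2 + 6s + 34 = 0.
The quadratic formula then gives s = -3 ± 5j.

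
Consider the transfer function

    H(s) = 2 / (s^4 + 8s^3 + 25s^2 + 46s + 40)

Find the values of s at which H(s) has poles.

The poles are the roots of the denominator s^4 + 8s^3 + 25s^2 + 46s + 40 = 0.
Trying s = -4: the polynomial evaluates to 0, so (s + 4) is a factor.
Dividing out leaves s^3 + 4s^2 + 9s + 10 = 0.
This factors further as (s^2 + 2s + 5)(s + 2) = 0.

s = -1 + 2j, -1 - 2j, -4, -2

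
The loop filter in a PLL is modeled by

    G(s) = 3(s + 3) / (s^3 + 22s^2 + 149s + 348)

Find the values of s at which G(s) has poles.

s = -5 + 2j, -5 - 2j, -12

The poles are the roots of the denominator s^3 + 22s^2 + 149s + 348 = 0.
Trying s = -12: the polynomial evaluates to 0, so (s + 12) is a factor.
Dividing out leaves s^2 + 10s + 29 = 0.
The quadratic formula then gives s = -5 ± 2j.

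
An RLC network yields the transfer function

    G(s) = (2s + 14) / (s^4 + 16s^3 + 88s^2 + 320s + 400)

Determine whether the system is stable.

stable

The denominator s^4 + 16s^3 + 88s^2 + 320s + 400 factors as (s^2 + 4s + 20)(s + 2)(s + 10), giving poles at s = -2 + 4j, -2 - 4j, -2, -10.
Since all poles lie strictly in the left half-plane, the system is stable.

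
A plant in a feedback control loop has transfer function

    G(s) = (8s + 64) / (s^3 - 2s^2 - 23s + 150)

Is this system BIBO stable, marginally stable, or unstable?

The denominator s^3 - 2s^2 - 23s + 150 factors as (s + 6)(s^2 - 8s + 25), giving poles at s = -6, 4 ± 3j.
Since the pole(s) at s = 4 ± 3j lie in the right half-plane, the system is unstable.

unstable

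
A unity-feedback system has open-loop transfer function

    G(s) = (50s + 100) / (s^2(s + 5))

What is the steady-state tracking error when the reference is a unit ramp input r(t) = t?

G(s) has 2 poles at the origin.
This is a Type 2 system; for a ramp input the steady-state error is zero.

e_ss = 0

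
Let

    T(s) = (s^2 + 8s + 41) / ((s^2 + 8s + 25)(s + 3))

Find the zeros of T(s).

s = -4 + 5j, -4 - 5j

Set the numerator to zero: s^2 + 8s + 41 = 0.
Factoring: (s^2 + 8s + 41) = 0.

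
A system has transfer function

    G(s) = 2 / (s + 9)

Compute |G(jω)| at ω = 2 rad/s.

|G(j2)| ≈ 0.2169

Substitute s = j2: numerator = 2, denominator = 9 + j2.
|G(j2)| = |2| / |9 + j2| = 2 / 9.2195 ≈ 0.2169.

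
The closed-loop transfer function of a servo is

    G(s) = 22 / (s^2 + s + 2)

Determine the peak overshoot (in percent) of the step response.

%OS ≈ 30.5%

Comparing s^2 + s + 2 to s^2 + 2ζωₙs + ωₙ²: ωₙ = √2 ≈ 1.414 rad/s and ζ = 1/(2·√2) ≈ 0.3536.
%OS = 100·exp(−πζ/√(1−ζ²)) = 100·exp(−π·0.3536/√(1−0.3536²)) ≈ 30.5%.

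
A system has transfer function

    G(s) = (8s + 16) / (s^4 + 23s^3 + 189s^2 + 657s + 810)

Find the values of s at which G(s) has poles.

The poles are the roots of the denominator s^4 + 23s^3 + 189s^2 + 657s + 810 = 0.
Trying s = -9: the polynomial evaluates to 0, so (s + 9) is a factor.
Dividing out leaves s^3 + 14s^2 + 63s + 90 = 0.
This factors further as (s + 5)(s + 3)(s + 6) = 0.

s = -9, -5, -3, -6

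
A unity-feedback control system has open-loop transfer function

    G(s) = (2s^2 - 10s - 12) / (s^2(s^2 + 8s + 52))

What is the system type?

Type 2

The denominator has 2 factors of s at the origin (free integrators), so this is a Type 2 system.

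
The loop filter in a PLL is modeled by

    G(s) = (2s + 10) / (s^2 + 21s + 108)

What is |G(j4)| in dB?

|G(j4)|_dB ≈ -19.8 dB

Substitute s = j4: numerator = 10 + j8, denominator = 92 + j84.
|G(j4)| = |10 + j8| / |92 + j84| = 12.806 / 124.58 ≈ 0.1028.
In decibels: 20·log₁₀(0.1028) ≈ -19.8 dB.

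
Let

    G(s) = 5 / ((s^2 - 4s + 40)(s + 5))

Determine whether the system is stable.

The poles can be read from the denominator factors: s = 2 ± 6j, -5.
Since the pole(s) at s = 2 + 6j, 2 - 6j lie in the right half-plane, the system is unstable.

unstable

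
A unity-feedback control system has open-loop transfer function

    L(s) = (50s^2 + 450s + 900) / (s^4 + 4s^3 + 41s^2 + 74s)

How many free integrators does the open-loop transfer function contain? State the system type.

Type 1

Factor s from the denominator: s^4 + 4s^3 + 41s^2 + 74s = s·(s^3 + 4s^2 + 41s + 74).
There is 1 pole at the origin, so the system is Type 1.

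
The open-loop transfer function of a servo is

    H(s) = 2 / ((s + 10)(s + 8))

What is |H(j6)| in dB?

Substitute s = j6: numerator = 2, denominator = 44 + j108.
|H(j6)| = |2| / |44 + j108| = 2 / 116.62 ≈ 0.01715.
In decibels: 20·log₁₀(0.01715) ≈ -35.3 dB.

|H(j6)|_dB ≈ -35.3 dB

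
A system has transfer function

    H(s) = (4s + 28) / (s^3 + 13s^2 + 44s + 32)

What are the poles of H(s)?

s = -4, -1, -8

The poles are the roots of the denominator s^3 + 13s^2 + 44s + 32 = 0.
Trying s = -4: the polynomial evaluates to 0, so (s + 4) is a factor.
Dividing out leaves s^2 + 9s + 8 = 0.
Factoring the quadratic: (s + 1)(s + 8) = 0.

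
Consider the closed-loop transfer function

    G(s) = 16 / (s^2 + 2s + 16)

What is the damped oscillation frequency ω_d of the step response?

ω_d ≈ 3.873 rad/s

Comparing s^2 + 2s + 16 to s^2 + 2ζωₙs + ωₙ²: ωₙ = 4 rad/s and ζ = 2/(2·4) = 0.25.
ζωₙ = 2/2 = 1, so ω_d = ωₙ√(1−ζ²) = √(ωₙ² − (ζωₙ)²) = √(16 − 1²) = √15 ≈ 3.873 rad/s.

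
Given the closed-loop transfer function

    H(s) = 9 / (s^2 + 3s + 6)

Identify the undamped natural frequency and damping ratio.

Compare the denominator to the standard form s^2 + 2ζωₙs + ωₙ².
ωₙ² = 6, so ωₙ = √6 ≈ 2.449 rad/s.
2ζωₙ = 3, so ζ = 3/(2·√6) ≈ 0.6124.
With ζ = 0.6124 the response is underdamped.

ωₙ ≈ 2.449 rad/s, ζ ≈ 0.6124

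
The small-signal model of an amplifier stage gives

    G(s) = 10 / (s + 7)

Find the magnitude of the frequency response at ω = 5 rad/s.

|G(j5)| ≈ 1.162

Substitute s = j5: numerator = 10, denominator = 7 + j5.
|G(j5)| = |10| / |7 + j5| = 10 / 8.6023 ≈ 1.162.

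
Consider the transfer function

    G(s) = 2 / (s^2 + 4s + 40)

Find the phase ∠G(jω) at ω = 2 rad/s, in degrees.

At s = j2: numerator = 2, denominator = 36 + j8.
∠G = ∠num − ∠den = 0° − (12.529°) = -12.53°.

∠G(j2) ≈ -12.53°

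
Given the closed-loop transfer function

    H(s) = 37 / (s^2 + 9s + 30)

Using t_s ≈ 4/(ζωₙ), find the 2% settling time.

t_s ≈ 0.8889 s

Comparing s^2 + 9s + 30 to s^2 + 2ζωₙs + ωₙ²: ωₙ = √30 ≈ 5.477 rad/s and ζ = 9/(2·√30) ≈ 0.8216.
ζωₙ = 9/2 = 4.5, so t_s ≈ 4/(ζωₙ) = 4/4.5 ≈ 0.8889 s.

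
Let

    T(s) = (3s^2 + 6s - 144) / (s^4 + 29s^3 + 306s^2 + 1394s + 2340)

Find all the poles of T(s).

The poles are the roots of the denominator s^4 + 29s^3 + 306s^2 + 1394s + 2340 = 0.
Trying s = -10: the polynomial evaluates to 0, so (s + 10) is a factor.
Dividing out leaves s^3 + 19s^2 + 116s + 234 = 0.
This factors further as (s^2 + 10s + 26)(s + 9) = 0.

s = -5 ± j, -10, -9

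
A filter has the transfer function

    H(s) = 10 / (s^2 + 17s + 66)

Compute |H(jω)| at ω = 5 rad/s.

|H(j5)| ≈ 0.1060

Substitute s = j5: numerator = 10, denominator = 41 + j85.
|H(j5)| = |10| / |41 + j85| = 10 / 94.372 ≈ 0.1060.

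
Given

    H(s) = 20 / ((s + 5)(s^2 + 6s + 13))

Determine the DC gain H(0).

At s = 0 each factor (s + a) contributes a and each (s^2 + bs + c) contributes c.
H(0) = 20·1 / ((5) · (13)) = 20/65 = 4/13.

H(0) = 4/13 ≈ 0.3077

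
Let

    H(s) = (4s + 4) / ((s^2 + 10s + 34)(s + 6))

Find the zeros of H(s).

s = -1

Set the numerator to zero: 4s + 4 = 0, i.e. 4·(s + 1) = 0.
So s = -1.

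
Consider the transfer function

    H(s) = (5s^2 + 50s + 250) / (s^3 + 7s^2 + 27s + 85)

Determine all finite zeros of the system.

s = -5 ± 5j

Set the numerator to zero: 5s^2 + 50s + 250 = 0, i.e. 5·(s^2 + 10s + 50) = 0.
Factoring: (s^2 + 10s + 50) = 0.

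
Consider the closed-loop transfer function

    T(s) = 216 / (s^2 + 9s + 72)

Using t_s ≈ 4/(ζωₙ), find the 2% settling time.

t_s ≈ 0.8889 s

Comparing s^2 + 9s + 72 to s^2 + 2ζωₙs + ωₙ²: ωₙ = √72 ≈ 8.485 rad/s and ζ = 9/(2·√72) ≈ 0.5303.
ζωₙ = 9/2 = 4.5, so t_s ≈ 4/(ζωₙ) = 4/4.5 ≈ 0.8889 s.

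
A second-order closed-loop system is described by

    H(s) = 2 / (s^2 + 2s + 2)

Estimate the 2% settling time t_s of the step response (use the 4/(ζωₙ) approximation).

t_s ≈ 4 s

Comparing s^2 + 2s + 2 to s^2 + 2ζωₙs + ωₙ²: ωₙ = √2 ≈ 1.414 rad/s and ζ = 2/(2·√2) ≈ 0.7071.
ζωₙ = 2/2 = 1, so t_s ≈ 4/(ζωₙ) = 4/1 = 4 s.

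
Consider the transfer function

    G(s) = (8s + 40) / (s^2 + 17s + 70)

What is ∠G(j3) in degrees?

At s = j3: numerator = 40 + j24, denominator = 61 + j51.
∠G = ∠num − ∠den = 30.964° − (39.898°) = -8.934°.

∠G(j3) ≈ -8.934°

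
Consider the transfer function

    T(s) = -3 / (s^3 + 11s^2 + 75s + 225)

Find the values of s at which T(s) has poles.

The poles are the roots of the denominator s^3 + 11s^2 + 75s + 225 = 0.
Trying s = -5: the polynomial evaluates to 0, so (s + 5) is a factor.
Dividing out leaves s^2 + 6s + 45 = 0.
The quadratic formula then gives s = -3 ± 6j.

s = -3 ± 6j, -5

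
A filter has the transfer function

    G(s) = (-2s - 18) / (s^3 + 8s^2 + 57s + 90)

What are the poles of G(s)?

The poles are the roots of the denominator s^3 + 8s^2 + 57s + 90 = 0.
Trying s = -2: the polynomial evaluates to 0, so (s + 2) is a factor.
Dividing out leaves s^2 + 6s + 45 = 0.
The quadratic formula then gives s = -3 ± 6j.

s = -3 + 6j, -3 - 6j, -2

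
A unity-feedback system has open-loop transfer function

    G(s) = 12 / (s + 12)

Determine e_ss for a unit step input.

e_ss = 0.5000

G(s) has no poles at the origin.
This is a Type 0 system. Kp = lim_{s→0} G(s) = 12/12 = 1.
e_ss = 1/(1 + Kp) = 1/(1 + 1) = 1/2 ≈ 0.5000.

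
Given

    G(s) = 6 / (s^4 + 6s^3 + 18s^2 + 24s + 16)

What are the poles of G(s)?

The poles are the roots of the denominator s^4 + 6s^3 + 18s^2 + 24s + 16 = 0.
No real roots exist; factor into two real quadratics: (s^2 + 4s + 8)(s^2 + 2s + 2) = 0.
Each quadratic gives a conjugate pair via the quadratic formula.

s = -2 + 2j, -2 - 2j, -1 + j, -1 - j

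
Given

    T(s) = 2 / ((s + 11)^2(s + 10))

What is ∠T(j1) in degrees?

At s = j1: numerator = 2, denominator = 1178 + j340.
∠T = ∠num − ∠den = 0° − (16.099°) = -16.10°.

∠T(j1) ≈ -16.10°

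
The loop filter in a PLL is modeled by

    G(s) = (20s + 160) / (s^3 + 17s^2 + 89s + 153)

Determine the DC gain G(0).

Set s = 0: G(0) = (160) / (153) = 160/153.

G(0) = 160/153 ≈ 1.046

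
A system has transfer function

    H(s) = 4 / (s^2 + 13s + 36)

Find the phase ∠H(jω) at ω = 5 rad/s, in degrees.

∠H(j5) ≈ -80.39°

At s = j5: numerator = 4, denominator = 11 + j65.
∠H = ∠num − ∠den = 0° − (80.395°) = -80.39°.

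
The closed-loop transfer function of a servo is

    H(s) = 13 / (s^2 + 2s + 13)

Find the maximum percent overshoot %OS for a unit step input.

Comparing s^2 + 2s + 13 to s^2 + 2ζωₙs + ωₙ²: ωₙ = √13 ≈ 3.606 rad/s and ζ = 2/(2·√13) ≈ 0.2774.
%OS = 100·exp(−πζ/√(1−ζ²)) = 100·exp(−π·0.2774/√(1−0.2774²)) ≈ 40.4%.

%OS ≈ 40.4%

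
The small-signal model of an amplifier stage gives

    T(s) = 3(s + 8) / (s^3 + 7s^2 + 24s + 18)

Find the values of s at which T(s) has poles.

s = -3 + 3j, -3 - 3j, -1

The poles are the roots of the denominator s^3 + 7s^2 + 24s + 18 = 0.
Trying s = -1: the polynomial evaluates to 0, so (s + 1) is a factor.
Dividing out leaves s^2 + 6s + 18 = 0.
The quadratic formula then gives s = -3 ± 3j.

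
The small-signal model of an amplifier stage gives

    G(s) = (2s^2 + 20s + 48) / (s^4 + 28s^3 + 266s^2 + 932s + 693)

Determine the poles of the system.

The poles are the roots of the denominator s^4 + 28s^3 + 266s^2 + 932s + 693 = 0.
Trying s = -11: the polynomial evaluates to 0, so (s + 11) is a factor.
Dividing out leaves s^3 + 17s^2 + 79s + 63 = 0.
This factors further as (s + 1)(s + 9)(s + 7) = 0.

s = -11, -1, -9, -7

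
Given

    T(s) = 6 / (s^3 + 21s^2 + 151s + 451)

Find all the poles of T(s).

The poles are the roots of the denominator s^3 + 21s^2 + 151s + 451 = 0.
Trying s = -11: the polynomial evaluates to 0, so (s + 11) is a factor.
Dividing out leaves s^2 + 10s + 41 = 0.
The quadratic formula then gives s = -5 ± 4j.

s = -5 ± 4j, -11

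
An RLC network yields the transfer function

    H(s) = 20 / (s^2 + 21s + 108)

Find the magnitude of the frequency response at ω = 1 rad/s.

Substitute s = j1: numerator = 20, denominator = 107 + j21.
|H(j1)| = |20| / |107 + j21| = 20 / 109.04 ≈ 0.1834.

|H(j1)| ≈ 0.1834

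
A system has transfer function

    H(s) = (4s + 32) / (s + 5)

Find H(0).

Set s = 0: H(0) = (32) / (5) = 32/5.

H(0) = 32/5 ≈ 6.400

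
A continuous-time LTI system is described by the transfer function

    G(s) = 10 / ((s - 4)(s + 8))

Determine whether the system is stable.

The poles can be read from the denominator factors: s = 4, -8.
Since the pole(s) at s = 4 lie in the right half-plane, the system is unstable.

unstable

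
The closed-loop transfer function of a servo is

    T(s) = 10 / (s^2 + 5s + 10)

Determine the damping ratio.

ζ ≈ 0.7906

Compare the denominator to the standard form s^2 + 2ζωₙs + ωₙ².
ωₙ² = 10, so ωₙ = √10 ≈ 3.162 rad/s.
2ζωₙ = 5, so ζ = 5/(2·√10) ≈ 0.7906.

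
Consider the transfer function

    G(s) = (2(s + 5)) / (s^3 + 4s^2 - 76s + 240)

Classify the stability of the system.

The denominator s^3 + 4s^2 - 76s + 240 factors as (s + 12)(s^2 - 8s + 20), giving poles at s = -12, 4 ± 2j.
Since the pole(s) at s = 4 + 2j, 4 - 2j lie in the right half-plane, the system is unstable.

unstable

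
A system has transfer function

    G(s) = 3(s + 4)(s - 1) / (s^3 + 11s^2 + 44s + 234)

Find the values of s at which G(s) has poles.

The poles are the roots of the denominator s^3 + 11s^2 + 44s + 234 = 0.
Trying s = -9: the polynomial evaluates to 0, so (s + 9) is a factor.
Dividing out leaves s^2 + 2s + 26 = 0.
The quadratic formula then gives s = -1 ± 5j.

s = -1 ± 5j, -9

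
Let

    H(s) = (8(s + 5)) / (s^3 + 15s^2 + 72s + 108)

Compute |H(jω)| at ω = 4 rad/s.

|H(j4)| ≈ 0.1970

Substitute s = j4: numerator = 40 + j32, denominator = -132 + j224.
|H(j4)| = |40 + j32| / |-132 + j224| = 51.225 / 260 ≈ 0.1970.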